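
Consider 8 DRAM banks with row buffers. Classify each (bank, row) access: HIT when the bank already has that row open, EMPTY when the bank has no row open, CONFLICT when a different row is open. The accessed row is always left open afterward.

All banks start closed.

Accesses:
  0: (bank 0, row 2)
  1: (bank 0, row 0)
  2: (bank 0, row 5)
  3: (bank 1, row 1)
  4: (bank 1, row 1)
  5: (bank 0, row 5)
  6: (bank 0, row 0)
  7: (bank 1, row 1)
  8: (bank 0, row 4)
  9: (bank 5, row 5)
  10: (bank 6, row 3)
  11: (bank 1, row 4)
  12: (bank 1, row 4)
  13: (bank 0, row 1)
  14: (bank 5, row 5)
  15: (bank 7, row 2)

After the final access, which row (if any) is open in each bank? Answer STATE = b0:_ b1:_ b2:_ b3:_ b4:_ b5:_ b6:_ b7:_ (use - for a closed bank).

STATE = b0:1 b1:4 b2:- b3:- b4:- b5:5 b6:3 b7:2

#0 (0,2) E
#1 (0,0) C  (was 2)
#2 (0,5) C  (was 0)
#3 (1,1) E
#4 (1,1) H  (was 1)
#5 (0,5) H  (was 5)
#6 (0,0) C  (was 5)
#7 (1,1) H  (was 1)
#8 (0,4) C  (was 0)
#9 (5,5) E
#10 (6,3) E
#11 (1,4) C  (was 1)
#12 (1,4) H  (was 4)
#13 (0,1) C  (was 4)
#14 (5,5) H  (was 5)
#15 (7,2) E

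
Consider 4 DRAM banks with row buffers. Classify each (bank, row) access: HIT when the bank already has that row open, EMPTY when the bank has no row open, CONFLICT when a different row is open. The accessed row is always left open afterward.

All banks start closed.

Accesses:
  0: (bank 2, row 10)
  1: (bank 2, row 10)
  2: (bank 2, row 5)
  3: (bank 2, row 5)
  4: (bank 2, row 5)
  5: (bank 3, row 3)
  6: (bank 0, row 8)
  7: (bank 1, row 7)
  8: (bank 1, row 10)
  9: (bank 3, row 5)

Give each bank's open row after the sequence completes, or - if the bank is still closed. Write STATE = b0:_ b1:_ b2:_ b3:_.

step 0: bank2 None->10 [EMPTY]
step 1: bank2 10->10 [HIT]
step 2: bank2 10->5 [CONFLICT]
step 3: bank2 5->5 [HIT]
step 4: bank2 5->5 [HIT]
step 5: bank3 None->3 [EMPTY]
step 6: bank0 None->8 [EMPTY]
step 7: bank1 None->7 [EMPTY]
step 8: bank1 7->10 [CONFLICT]
step 9: bank3 3->5 [CONFLICT]

STATE = b0:8 b1:10 b2:5 b3:5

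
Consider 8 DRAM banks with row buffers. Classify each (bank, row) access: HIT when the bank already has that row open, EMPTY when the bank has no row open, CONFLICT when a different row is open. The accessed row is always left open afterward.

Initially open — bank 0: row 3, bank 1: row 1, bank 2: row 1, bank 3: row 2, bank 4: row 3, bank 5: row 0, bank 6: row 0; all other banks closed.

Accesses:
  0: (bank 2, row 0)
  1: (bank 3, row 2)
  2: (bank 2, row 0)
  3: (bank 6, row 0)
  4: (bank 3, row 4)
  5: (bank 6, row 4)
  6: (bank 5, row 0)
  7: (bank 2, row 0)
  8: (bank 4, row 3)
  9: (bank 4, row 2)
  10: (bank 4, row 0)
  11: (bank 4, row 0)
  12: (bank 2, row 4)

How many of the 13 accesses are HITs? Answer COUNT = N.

COUNT = 7

  [0] b2 r0: had r1 ⇒ C
  [1] b3 r2: had r2 ⇒ H
  [2] b2 r0: had r0 ⇒ H
  [3] b6 r0: had r0 ⇒ H
  [4] b3 r4: had r2 ⇒ C
  [5] b6 r4: had r0 ⇒ C
  [6] b5 r0: had r0 ⇒ H
  [7] b2 r0: had r0 ⇒ H
  [8] b4 r3: had r3 ⇒ H
  [9] b4 r2: had r3 ⇒ C
  [10] b4 r0: had r2 ⇒ C
  [11] b4 r0: had r0 ⇒ H
  [12] b2 r4: had r0 ⇒ C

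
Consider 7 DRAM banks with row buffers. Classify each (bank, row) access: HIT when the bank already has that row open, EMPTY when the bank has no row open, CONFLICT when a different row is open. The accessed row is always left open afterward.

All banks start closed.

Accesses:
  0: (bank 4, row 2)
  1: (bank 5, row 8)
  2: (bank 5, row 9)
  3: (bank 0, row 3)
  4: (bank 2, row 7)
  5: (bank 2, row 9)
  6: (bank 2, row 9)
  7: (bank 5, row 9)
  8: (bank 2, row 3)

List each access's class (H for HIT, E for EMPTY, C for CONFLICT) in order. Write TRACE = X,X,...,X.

step 0: bank4 None->2 [EMPTY]
step 1: bank5 None->8 [EMPTY]
step 2: bank5 8->9 [CONFLICT]
step 3: bank0 None->3 [EMPTY]
step 4: bank2 None->7 [EMPTY]
step 5: bank2 7->9 [CONFLICT]
step 6: bank2 9->9 [HIT]
step 7: bank5 9->9 [HIT]
step 8: bank2 9->3 [CONFLICT]

TRACE = E,E,C,E,E,C,H,H,C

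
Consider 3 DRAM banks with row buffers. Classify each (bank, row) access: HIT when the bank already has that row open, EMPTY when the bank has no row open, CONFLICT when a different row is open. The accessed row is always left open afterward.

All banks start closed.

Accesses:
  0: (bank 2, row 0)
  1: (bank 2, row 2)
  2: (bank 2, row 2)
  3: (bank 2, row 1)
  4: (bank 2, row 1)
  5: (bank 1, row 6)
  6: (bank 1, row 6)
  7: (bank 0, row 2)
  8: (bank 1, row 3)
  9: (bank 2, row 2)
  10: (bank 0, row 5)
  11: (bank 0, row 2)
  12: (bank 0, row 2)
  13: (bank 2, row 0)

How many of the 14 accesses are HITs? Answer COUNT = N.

  [0] b2 r0: no row ⇒ E
  [1] b2 r2: had r0 ⇒ C
  [2] b2 r2: had r2 ⇒ H
  [3] b2 r1: had r2 ⇒ C
  [4] b2 r1: had r1 ⇒ H
  [5] b1 r6: no row ⇒ E
  [6] b1 r6: had r6 ⇒ H
  [7] b0 r2: no row ⇒ E
  [8] b1 r3: had r6 ⇒ C
  [9] b2 r2: had r1 ⇒ C
  [10] b0 r5: had r2 ⇒ C
  [11] b0 r2: had r5 ⇒ C
  [12] b0 r2: had r2 ⇒ H
  [13] b2 r0: had r2 ⇒ C

COUNT = 4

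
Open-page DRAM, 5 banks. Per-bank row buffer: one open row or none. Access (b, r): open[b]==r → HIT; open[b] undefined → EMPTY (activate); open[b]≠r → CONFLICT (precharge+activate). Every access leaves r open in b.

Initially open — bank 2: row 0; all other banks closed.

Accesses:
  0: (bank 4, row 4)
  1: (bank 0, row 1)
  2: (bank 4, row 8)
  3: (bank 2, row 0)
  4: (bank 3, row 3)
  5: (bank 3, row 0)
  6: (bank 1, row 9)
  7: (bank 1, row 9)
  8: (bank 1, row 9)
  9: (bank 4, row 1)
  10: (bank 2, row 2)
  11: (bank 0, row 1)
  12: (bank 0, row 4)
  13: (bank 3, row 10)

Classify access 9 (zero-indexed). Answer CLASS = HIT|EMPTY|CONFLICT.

CLASS = CONFLICT

  [0] b4 r4: no row ⇒ E
  [1] b0 r1: no row ⇒ E
  [2] b4 r8: had r4 ⇒ C
  [3] b2 r0: had r0 ⇒ H
  [4] b3 r3: no row ⇒ E
  [5] b3 r0: had r3 ⇒ C
  [6] b1 r9: no row ⇒ E
  [7] b1 r9: had r9 ⇒ H
  [8] b1 r9: had r9 ⇒ H
  [9] b4 r1: had r8 ⇒ C
  [10] b2 r2: had r0 ⇒ C
  [11] b0 r1: had r1 ⇒ H
  [12] b0 r4: had r1 ⇒ C
  [13] b3 r10: had r0 ⇒ C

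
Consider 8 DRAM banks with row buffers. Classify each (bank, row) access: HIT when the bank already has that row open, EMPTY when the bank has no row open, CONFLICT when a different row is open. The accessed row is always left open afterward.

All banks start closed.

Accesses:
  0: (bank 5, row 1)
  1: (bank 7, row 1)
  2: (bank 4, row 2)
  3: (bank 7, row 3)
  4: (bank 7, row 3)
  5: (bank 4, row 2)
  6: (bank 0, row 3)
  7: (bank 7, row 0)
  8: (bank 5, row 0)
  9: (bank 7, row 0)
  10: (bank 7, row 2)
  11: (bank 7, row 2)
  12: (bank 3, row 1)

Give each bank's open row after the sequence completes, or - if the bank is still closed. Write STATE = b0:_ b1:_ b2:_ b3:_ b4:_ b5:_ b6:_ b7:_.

0: bank 5 row 1 — prev None → EMPTY
1: bank 7 row 1 — prev None → EMPTY
2: bank 4 row 2 — prev None → EMPTY
3: bank 7 row 3 — prev 1 → CONFLICT
4: bank 7 row 3 — prev 3 → HIT
5: bank 4 row 2 — prev 2 → HIT
6: bank 0 row 3 — prev None → EMPTY
7: bank 7 row 0 — prev 3 → CONFLICT
8: bank 5 row 0 — prev 1 → CONFLICT
9: bank 7 row 0 — prev 0 → HIT
10: bank 7 row 2 — prev 0 → CONFLICT
11: bank 7 row 2 — prev 2 → HIT
12: bank 3 row 1 — prev None → EMPTY

STATE = b0:3 b1:- b2:- b3:1 b4:2 b5:0 b6:- b7:2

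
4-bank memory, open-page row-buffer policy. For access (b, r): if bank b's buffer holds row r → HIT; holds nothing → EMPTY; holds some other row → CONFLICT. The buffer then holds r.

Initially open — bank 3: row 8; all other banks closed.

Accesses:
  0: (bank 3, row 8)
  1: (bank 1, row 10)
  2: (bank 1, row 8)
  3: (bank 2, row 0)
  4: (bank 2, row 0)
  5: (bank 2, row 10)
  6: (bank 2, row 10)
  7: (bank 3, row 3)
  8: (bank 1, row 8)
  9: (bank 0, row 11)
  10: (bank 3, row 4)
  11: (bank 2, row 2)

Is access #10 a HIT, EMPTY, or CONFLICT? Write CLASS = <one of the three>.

#0 (3,8) H  (was 8)
#1 (1,10) E
#2 (1,8) C  (was 10)
#3 (2,0) E
#4 (2,0) H  (was 0)
#5 (2,10) C  (was 0)
#6 (2,10) H  (was 10)
#7 (3,3) C  (was 8)
#8 (1,8) H  (was 8)
#9 (0,11) E
#10 (3,4) C  (was 3)
#11 (2,2) C  (was 10)

CLASS = CONFLICT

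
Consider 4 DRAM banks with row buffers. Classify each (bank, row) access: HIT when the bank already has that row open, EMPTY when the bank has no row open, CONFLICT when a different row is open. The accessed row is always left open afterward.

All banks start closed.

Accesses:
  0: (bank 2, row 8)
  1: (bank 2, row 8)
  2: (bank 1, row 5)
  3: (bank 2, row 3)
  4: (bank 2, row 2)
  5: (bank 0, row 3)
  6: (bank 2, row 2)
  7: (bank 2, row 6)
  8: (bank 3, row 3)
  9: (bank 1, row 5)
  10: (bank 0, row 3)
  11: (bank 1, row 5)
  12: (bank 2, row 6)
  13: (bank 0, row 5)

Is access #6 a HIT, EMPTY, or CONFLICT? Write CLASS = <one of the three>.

CLASS = HIT

0: bank 2 row 8 — prev None → EMPTY
1: bank 2 row 8 — prev 8 → HIT
2: bank 1 row 5 — prev None → EMPTY
3: bank 2 row 3 — prev 8 → CONFLICT
4: bank 2 row 2 — prev 3 → CONFLICT
5: bank 0 row 3 — prev None → EMPTY
6: bank 2 row 2 — prev 2 → HIT
7: bank 2 row 6 — prev 2 → CONFLICT
8: bank 3 row 3 — prev None → EMPTY
9: bank 1 row 5 — prev 5 → HIT
10: bank 0 row 3 — prev 3 → HIT
11: bank 1 row 5 — prev 5 → HIT
12: bank 2 row 6 — prev 6 → HIT
13: bank 0 row 5 — prev 3 → CONFLICT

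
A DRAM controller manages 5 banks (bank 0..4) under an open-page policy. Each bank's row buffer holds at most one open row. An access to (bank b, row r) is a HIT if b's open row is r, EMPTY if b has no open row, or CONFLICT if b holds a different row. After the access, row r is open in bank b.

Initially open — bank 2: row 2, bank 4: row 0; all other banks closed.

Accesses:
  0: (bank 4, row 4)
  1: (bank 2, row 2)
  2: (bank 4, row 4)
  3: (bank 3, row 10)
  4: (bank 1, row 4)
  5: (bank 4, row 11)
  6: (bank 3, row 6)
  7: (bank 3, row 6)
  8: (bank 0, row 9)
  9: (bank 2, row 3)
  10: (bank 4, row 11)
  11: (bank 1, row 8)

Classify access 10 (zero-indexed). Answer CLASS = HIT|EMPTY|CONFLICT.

CLASS = HIT

#0 (4,4) C  (was 0)
#1 (2,2) H  (was 2)
#2 (4,4) H  (was 4)
#3 (3,10) E
#4 (1,4) E
#5 (4,11) C  (was 4)
#6 (3,6) C  (was 10)
#7 (3,6) H  (was 6)
#8 (0,9) E
#9 (2,3) C  (was 2)
#10 (4,11) H  (was 11)
#11 (1,8) C  (was 4)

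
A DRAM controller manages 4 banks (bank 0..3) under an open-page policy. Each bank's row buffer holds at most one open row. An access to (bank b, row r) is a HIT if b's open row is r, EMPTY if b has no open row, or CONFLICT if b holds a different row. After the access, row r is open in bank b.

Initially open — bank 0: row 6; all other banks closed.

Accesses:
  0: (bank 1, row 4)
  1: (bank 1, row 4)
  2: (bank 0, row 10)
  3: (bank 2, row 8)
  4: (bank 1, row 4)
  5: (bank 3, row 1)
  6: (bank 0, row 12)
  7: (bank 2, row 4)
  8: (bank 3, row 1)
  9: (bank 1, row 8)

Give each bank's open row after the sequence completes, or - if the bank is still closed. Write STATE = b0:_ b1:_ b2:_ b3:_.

STATE = b0:12 b1:8 b2:4 b3:1

step 0: bank1 None->4 [EMPTY]
step 1: bank1 4->4 [HIT]
step 2: bank0 6->10 [CONFLICT]
step 3: bank2 None->8 [EMPTY]
step 4: bank1 4->4 [HIT]
step 5: bank3 None->1 [EMPTY]
step 6: bank0 10->12 [CONFLICT]
step 7: bank2 8->4 [CONFLICT]
step 8: bank3 1->1 [HIT]
step 9: bank1 4->8 [CONFLICT]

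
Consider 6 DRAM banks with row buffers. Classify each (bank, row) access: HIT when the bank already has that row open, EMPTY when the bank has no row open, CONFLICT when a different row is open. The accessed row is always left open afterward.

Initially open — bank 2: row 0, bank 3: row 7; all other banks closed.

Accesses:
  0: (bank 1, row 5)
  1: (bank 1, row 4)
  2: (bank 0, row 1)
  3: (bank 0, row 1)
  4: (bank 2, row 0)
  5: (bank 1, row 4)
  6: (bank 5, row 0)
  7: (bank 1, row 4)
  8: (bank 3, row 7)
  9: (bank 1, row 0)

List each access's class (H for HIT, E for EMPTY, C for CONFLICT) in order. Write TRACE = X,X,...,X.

  [0] b1 r5: no row ⇒ E
  [1] b1 r4: had r5 ⇒ C
  [2] b0 r1: no row ⇒ E
  [3] b0 r1: had r1 ⇒ H
  [4] b2 r0: had r0 ⇒ H
  [5] b1 r4: had r4 ⇒ H
  [6] b5 r0: no row ⇒ E
  [7] b1 r4: had r4 ⇒ H
  [8] b3 r7: had r7 ⇒ H
  [9] b1 r0: had r4 ⇒ C

TRACE = E,C,E,H,H,H,E,H,H,C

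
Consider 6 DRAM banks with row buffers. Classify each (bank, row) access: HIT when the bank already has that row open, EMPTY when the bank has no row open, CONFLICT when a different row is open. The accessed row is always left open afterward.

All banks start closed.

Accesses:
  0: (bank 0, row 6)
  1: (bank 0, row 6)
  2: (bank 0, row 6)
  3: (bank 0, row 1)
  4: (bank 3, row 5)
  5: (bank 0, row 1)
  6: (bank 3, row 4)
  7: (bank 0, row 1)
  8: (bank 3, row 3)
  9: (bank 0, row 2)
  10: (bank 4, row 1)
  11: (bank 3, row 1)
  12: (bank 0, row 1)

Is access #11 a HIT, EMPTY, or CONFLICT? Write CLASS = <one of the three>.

CLASS = CONFLICT

0: bank 0 row 6 — prev None → EMPTY
1: bank 0 row 6 — prev 6 → HIT
2: bank 0 row 6 — prev 6 → HIT
3: bank 0 row 1 — prev 6 → CONFLICT
4: bank 3 row 5 — prev None → EMPTY
5: bank 0 row 1 — prev 1 → HIT
6: bank 3 row 4 — prev 5 → CONFLICT
7: bank 0 row 1 — prev 1 → HIT
8: bank 3 row 3 — prev 4 → CONFLICT
9: bank 0 row 2 — prev 1 → CONFLICT
10: bank 4 row 1 — prev None → EMPTY
11: bank 3 row 1 — prev 3 → CONFLICT
12: bank 0 row 1 — prev 2 → CONFLICT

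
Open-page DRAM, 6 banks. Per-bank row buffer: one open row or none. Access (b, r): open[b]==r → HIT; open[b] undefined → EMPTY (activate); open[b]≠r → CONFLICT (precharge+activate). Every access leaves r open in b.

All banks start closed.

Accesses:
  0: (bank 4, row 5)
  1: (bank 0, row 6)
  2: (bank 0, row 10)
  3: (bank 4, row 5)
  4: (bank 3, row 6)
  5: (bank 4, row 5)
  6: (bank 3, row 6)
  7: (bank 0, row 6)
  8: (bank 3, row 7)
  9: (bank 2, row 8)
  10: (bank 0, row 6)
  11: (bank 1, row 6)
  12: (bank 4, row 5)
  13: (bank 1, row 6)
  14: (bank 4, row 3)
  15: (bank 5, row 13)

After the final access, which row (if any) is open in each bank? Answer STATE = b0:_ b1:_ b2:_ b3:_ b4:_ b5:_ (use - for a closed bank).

STATE = b0:6 b1:6 b2:8 b3:7 b4:3 b5:13

0: bank 4 row 5 — prev None → EMPTY
1: bank 0 row 6 — prev None → EMPTY
2: bank 0 row 10 — prev 6 → CONFLICT
3: bank 4 row 5 — prev 5 → HIT
4: bank 3 row 6 — prev None → EMPTY
5: bank 4 row 5 — prev 5 → HIT
6: bank 3 row 6 — prev 6 → HIT
7: bank 0 row 6 — prev 10 → CONFLICT
8: bank 3 row 7 — prev 6 → CONFLICT
9: bank 2 row 8 — prev None → EMPTY
10: bank 0 row 6 — prev 6 → HIT
11: bank 1 row 6 — prev None → EMPTY
12: bank 4 row 5 — prev 5 → HIT
13: bank 1 row 6 — prev 6 → HIT
14: bank 4 row 3 — prev 5 → CONFLICT
15: bank 5 row 13 — prev None → EMPTY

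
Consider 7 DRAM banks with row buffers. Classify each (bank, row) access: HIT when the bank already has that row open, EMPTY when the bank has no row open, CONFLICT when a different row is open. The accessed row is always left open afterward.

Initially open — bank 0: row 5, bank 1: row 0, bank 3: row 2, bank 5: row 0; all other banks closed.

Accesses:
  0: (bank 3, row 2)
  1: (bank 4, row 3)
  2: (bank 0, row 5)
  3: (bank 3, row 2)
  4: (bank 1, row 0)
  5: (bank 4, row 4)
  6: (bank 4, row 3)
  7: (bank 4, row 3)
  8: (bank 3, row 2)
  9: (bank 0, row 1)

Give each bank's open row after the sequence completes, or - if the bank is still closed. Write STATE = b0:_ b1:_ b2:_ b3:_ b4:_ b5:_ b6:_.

  [0] b3 r2: had r2 ⇒ H
  [1] b4 r3: no row ⇒ E
  [2] b0 r5: had r5 ⇒ H
  [3] b3 r2: had r2 ⇒ H
  [4] b1 r0: had r0 ⇒ H
  [5] b4 r4: had r3 ⇒ C
  [6] b4 r3: had r4 ⇒ C
  [7] b4 r3: had r3 ⇒ H
  [8] b3 r2: had r2 ⇒ H
  [9] b0 r1: had r5 ⇒ C

STATE = b0:1 b1:0 b2:- b3:2 b4:3 b5:0 b6:-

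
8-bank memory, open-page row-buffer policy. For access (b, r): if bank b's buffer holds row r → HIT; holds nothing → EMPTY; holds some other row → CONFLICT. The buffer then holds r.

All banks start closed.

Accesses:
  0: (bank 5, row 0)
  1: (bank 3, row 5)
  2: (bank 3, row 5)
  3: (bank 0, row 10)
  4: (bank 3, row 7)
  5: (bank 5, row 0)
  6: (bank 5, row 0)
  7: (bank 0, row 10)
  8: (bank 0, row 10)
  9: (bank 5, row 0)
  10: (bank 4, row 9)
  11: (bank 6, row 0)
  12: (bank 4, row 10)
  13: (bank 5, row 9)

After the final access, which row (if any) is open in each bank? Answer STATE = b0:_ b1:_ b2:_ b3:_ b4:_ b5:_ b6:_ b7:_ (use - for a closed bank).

STATE = b0:10 b1:- b2:- b3:7 b4:10 b5:9 b6:0 b7:-

step 0: bank5 None->0 [EMPTY]
step 1: bank3 None->5 [EMPTY]
step 2: bank3 5->5 [HIT]
step 3: bank0 None->10 [EMPTY]
step 4: bank3 5->7 [CONFLICT]
step 5: bank5 0->0 [HIT]
step 6: bank5 0->0 [HIT]
step 7: bank0 10->10 [HIT]
step 8: bank0 10->10 [HIT]
step 9: bank5 0->0 [HIT]
step 10: bank4 None->9 [EMPTY]
step 11: bank6 None->0 [EMPTY]
step 12: bank4 9->10 [CONFLICT]
step 13: bank5 0->9 [CONFLICT]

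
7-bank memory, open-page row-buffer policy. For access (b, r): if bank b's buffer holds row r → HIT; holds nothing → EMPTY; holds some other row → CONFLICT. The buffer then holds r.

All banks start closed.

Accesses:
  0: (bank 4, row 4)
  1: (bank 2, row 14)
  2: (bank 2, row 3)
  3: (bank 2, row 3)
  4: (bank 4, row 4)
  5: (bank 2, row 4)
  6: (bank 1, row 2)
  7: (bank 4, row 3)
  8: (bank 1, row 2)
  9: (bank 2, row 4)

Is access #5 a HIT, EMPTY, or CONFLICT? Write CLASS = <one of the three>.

  [0] b4 r4: no row ⇒ E
  [1] b2 r14: no row ⇒ E
  [2] b2 r3: had r14 ⇒ C
  [3] b2 r3: had r3 ⇒ H
  [4] b4 r4: had r4 ⇒ H
  [5] b2 r4: had r3 ⇒ C
  [6] b1 r2: no row ⇒ E
  [7] b4 r3: had r4 ⇒ C
  [8] b1 r2: had r2 ⇒ H
  [9] b2 r4: had r4 ⇒ H

CLASS = CONFLICT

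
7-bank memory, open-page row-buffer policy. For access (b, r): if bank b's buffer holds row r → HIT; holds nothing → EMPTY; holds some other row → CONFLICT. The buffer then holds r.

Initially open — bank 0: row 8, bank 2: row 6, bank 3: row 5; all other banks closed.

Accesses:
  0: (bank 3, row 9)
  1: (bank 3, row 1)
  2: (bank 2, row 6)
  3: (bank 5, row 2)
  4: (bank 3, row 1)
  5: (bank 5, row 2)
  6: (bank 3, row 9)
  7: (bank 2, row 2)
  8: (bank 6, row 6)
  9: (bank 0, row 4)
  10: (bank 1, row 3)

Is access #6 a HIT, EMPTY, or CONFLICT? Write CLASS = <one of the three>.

  [0] b3 r9: had r5 ⇒ C
  [1] b3 r1: had r9 ⇒ C
  [2] b2 r6: had r6 ⇒ H
  [3] b5 r2: no row ⇒ E
  [4] b3 r1: had r1 ⇒ H
  [5] b5 r2: had r2 ⇒ H
  [6] b3 r9: had r1 ⇒ C
  [7] b2 r2: had r6 ⇒ C
  [8] b6 r6: no row ⇒ E
  [9] b0 r4: had r8 ⇒ C
  [10] b1 r3: no row ⇒ E

CLASS = CONFLICT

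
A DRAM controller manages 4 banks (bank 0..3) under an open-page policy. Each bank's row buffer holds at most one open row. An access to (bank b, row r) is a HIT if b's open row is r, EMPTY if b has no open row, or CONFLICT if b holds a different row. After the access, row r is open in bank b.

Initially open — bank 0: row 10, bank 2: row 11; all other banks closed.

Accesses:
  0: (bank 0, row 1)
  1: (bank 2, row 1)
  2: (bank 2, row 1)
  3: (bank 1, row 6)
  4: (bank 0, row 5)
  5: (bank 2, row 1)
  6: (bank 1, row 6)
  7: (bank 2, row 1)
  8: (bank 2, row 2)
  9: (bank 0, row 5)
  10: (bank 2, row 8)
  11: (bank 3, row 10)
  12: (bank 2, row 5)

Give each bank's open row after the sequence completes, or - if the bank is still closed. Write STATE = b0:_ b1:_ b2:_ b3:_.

STATE = b0:5 b1:6 b2:5 b3:10

#0 (0,1) C  (was 10)
#1 (2,1) C  (was 11)
#2 (2,1) H  (was 1)
#3 (1,6) E
#4 (0,5) C  (was 1)
#5 (2,1) H  (was 1)
#6 (1,6) H  (was 6)
#7 (2,1) H  (was 1)
#8 (2,2) C  (was 1)
#9 (0,5) H  (was 5)
#10 (2,8) C  (was 2)
#11 (3,10) E
#12 (2,5) C  (was 8)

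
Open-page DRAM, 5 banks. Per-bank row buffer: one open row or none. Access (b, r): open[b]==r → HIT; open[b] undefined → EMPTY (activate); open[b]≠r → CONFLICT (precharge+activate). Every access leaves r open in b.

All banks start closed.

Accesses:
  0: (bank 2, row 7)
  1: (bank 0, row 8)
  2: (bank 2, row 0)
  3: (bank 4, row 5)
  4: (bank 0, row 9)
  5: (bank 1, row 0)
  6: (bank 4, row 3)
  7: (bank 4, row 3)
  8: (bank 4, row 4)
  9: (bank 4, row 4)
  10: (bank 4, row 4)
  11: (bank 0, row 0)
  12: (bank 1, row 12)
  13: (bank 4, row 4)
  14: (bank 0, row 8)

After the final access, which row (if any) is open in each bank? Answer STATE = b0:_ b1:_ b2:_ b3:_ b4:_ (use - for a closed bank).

  [0] b2 r7: no row ⇒ E
  [1] b0 r8: no row ⇒ E
  [2] b2 r0: had r7 ⇒ C
  [3] b4 r5: no row ⇒ E
  [4] b0 r9: had r8 ⇒ C
  [5] b1 r0: no row ⇒ E
  [6] b4 r3: had r5 ⇒ C
  [7] b4 r3: had r3 ⇒ H
  [8] b4 r4: had r3 ⇒ C
  [9] b4 r4: had r4 ⇒ H
  [10] b4 r4: had r4 ⇒ H
  [11] b0 r0: had r9 ⇒ C
  [12] b1 r12: had r0 ⇒ C
  [13] b4 r4: had r4 ⇒ H
  [14] b0 r8: had r0 ⇒ C

STATE = b0:8 b1:12 b2:0 b3:- b4:4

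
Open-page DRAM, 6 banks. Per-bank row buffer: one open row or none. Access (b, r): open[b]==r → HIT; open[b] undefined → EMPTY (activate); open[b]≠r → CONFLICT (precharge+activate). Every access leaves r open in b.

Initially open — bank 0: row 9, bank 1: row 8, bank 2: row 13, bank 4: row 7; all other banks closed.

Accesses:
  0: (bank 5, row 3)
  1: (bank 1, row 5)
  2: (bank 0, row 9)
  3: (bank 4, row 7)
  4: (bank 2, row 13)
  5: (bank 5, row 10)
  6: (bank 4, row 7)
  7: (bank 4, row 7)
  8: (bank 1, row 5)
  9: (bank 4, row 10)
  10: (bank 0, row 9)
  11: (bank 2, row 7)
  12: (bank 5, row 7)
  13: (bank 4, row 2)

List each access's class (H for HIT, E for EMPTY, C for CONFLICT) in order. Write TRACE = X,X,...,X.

TRACE = E,C,H,H,H,C,H,H,H,C,H,C,C,C

#0 (5,3) E
#1 (1,5) C  (was 8)
#2 (0,9) H  (was 9)
#3 (4,7) H  (was 7)
#4 (2,13) H  (was 13)
#5 (5,10) C  (was 3)
#6 (4,7) H  (was 7)
#7 (4,7) H  (was 7)
#8 (1,5) H  (was 5)
#9 (4,10) C  (was 7)
#10 (0,9) H  (was 9)
#11 (2,7) C  (was 13)
#12 (5,7) C  (was 10)
#13 (4,2) C  (was 10)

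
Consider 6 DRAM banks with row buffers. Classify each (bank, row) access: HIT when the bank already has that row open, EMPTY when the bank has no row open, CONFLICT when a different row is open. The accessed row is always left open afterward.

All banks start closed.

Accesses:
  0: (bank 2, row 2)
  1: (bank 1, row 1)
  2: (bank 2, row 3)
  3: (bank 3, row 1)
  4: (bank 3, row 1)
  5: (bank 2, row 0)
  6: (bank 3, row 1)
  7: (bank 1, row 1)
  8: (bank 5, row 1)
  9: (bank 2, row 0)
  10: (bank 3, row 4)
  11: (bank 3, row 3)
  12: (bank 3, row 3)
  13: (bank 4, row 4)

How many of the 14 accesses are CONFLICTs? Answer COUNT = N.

  [0] b2 r2: no row ⇒ E
  [1] b1 r1: no row ⇒ E
  [2] b2 r3: had r2 ⇒ C
  [3] b3 r1: no row ⇒ E
  [4] b3 r1: had r1 ⇒ H
  [5] b2 r0: had r3 ⇒ C
  [6] b3 r1: had r1 ⇒ H
  [7] b1 r1: had r1 ⇒ H
  [8] b5 r1: no row ⇒ E
  [9] b2 r0: had r0 ⇒ H
  [10] b3 r4: had r1 ⇒ C
  [11] b3 r3: had r4 ⇒ C
  [12] b3 r3: had r3 ⇒ H
  [13] b4 r4: no row ⇒ E

COUNT = 4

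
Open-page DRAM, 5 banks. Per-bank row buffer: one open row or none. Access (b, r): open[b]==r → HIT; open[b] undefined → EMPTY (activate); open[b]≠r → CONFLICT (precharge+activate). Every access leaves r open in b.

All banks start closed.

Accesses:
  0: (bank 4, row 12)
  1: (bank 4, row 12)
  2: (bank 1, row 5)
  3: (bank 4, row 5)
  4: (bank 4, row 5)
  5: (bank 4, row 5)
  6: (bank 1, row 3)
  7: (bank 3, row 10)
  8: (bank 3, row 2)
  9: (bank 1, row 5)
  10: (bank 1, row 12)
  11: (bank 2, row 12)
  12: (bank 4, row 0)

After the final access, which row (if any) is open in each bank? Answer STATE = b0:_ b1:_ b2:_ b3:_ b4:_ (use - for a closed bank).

STATE = b0:- b1:12 b2:12 b3:2 b4:0

  [0] b4 r12: no row ⇒ E
  [1] b4 r12: had r12 ⇒ H
  [2] b1 r5: no row ⇒ E
  [3] b4 r5: had r12 ⇒ C
  [4] b4 r5: had r5 ⇒ H
  [5] b4 r5: had r5 ⇒ H
  [6] b1 r3: had r5 ⇒ C
  [7] b3 r10: no row ⇒ E
  [8] b3 r2: had r10 ⇒ C
  [9] b1 r5: had r3 ⇒ C
  [10] b1 r12: had r5 ⇒ C
  [11] b2 r12: no row ⇒ E
  [12] b4 r0: had r5 ⇒ C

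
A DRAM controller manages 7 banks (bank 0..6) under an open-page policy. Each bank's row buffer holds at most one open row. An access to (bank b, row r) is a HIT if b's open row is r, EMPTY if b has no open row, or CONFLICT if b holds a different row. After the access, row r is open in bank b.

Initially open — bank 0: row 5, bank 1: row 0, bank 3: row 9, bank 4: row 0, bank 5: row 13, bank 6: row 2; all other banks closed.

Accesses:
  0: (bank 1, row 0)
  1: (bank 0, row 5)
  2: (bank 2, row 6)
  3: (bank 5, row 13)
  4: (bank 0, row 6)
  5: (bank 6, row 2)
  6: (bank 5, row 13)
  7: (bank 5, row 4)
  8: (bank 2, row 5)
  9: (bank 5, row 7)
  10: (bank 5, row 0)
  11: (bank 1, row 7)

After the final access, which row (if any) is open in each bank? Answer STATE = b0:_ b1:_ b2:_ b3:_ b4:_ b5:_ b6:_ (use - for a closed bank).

STATE = b0:6 b1:7 b2:5 b3:9 b4:0 b5:0 b6:2

step 0: bank1 0->0 [HIT]
step 1: bank0 5->5 [HIT]
step 2: bank2 None->6 [EMPTY]
step 3: bank5 13->13 [HIT]
step 4: bank0 5->6 [CONFLICT]
step 5: bank6 2->2 [HIT]
step 6: bank5 13->13 [HIT]
step 7: bank5 13->4 [CONFLICT]
step 8: bank2 6->5 [CONFLICT]
step 9: bank5 4->7 [CONFLICT]
step 10: bank5 7->0 [CONFLICT]
step 11: bank1 0->7 [CONFLICT]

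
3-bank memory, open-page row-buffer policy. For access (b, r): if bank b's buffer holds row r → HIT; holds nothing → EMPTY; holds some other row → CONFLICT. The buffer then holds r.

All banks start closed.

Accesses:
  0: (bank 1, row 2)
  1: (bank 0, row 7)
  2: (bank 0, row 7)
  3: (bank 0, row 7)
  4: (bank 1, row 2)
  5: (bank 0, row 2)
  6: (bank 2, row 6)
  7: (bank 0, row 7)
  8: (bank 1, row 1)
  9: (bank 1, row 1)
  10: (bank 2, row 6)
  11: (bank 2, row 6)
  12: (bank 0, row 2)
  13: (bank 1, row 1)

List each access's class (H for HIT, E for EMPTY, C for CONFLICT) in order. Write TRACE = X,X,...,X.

TRACE = E,E,H,H,H,C,E,C,C,H,H,H,C,H

#0 (1,2) E
#1 (0,7) E
#2 (0,7) H  (was 7)
#3 (0,7) H  (was 7)
#4 (1,2) H  (was 2)
#5 (0,2) C  (was 7)
#6 (2,6) E
#7 (0,7) C  (was 2)
#8 (1,1) C  (was 2)
#9 (1,1) H  (was 1)
#10 (2,6) H  (was 6)
#11 (2,6) H  (was 6)
#12 (0,2) C  (was 7)
#13 (1,1) H  (was 1)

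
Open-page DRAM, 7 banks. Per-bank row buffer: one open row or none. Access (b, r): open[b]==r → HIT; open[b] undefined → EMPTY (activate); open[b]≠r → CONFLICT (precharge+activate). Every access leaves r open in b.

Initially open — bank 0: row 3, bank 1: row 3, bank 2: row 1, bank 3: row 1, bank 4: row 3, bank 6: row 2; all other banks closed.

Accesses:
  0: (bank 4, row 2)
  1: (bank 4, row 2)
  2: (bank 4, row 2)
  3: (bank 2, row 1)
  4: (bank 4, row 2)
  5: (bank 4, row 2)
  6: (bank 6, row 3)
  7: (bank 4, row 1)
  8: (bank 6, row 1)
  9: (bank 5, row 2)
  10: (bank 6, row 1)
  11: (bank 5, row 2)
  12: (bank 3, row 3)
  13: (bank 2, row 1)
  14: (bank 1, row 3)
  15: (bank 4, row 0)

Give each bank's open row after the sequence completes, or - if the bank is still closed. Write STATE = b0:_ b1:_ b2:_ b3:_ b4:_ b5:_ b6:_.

STATE = b0:3 b1:3 b2:1 b3:3 b4:0 b5:2 b6:1

step 0: bank4 3->2 [CONFLICT]
step 1: bank4 2->2 [HIT]
step 2: bank4 2->2 [HIT]
step 3: bank2 1->1 [HIT]
step 4: bank4 2->2 [HIT]
step 5: bank4 2->2 [HIT]
step 6: bank6 2->3 [CONFLICT]
step 7: bank4 2->1 [CONFLICT]
step 8: bank6 3->1 [CONFLICT]
step 9: bank5 None->2 [EMPTY]
step 10: bank6 1->1 [HIT]
step 11: bank5 2->2 [HIT]
step 12: bank3 1->3 [CONFLICT]
step 13: bank2 1->1 [HIT]
step 14: bank1 3->3 [HIT]
step 15: bank4 1->0 [CONFLICT]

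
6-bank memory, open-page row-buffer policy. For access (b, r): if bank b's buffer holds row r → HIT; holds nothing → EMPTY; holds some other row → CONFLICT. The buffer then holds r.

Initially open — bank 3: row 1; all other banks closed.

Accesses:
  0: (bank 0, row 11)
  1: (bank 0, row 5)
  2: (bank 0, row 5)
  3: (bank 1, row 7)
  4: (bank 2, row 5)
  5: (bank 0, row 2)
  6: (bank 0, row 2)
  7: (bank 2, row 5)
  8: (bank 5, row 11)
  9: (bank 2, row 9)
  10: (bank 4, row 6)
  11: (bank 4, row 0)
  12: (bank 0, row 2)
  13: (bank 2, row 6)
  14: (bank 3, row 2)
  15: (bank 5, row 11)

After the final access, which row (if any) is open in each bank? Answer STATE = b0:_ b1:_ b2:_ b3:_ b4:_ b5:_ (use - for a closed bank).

STATE = b0:2 b1:7 b2:6 b3:2 b4:0 b5:11

step 0: bank0 None->11 [EMPTY]
step 1: bank0 11->5 [CONFLICT]
step 2: bank0 5->5 [HIT]
step 3: bank1 None->7 [EMPTY]
step 4: bank2 None->5 [EMPTY]
step 5: bank0 5->2 [CONFLICT]
step 6: bank0 2->2 [HIT]
step 7: bank2 5->5 [HIT]
step 8: bank5 None->11 [EMPTY]
step 9: bank2 5->9 [CONFLICT]
step 10: bank4 None->6 [EMPTY]
step 11: bank4 6->0 [CONFLICT]
step 12: bank0 2->2 [HIT]
step 13: bank2 9->6 [CONFLICT]
step 14: bank3 1->2 [CONFLICT]
step 15: bank5 11->11 [HIT]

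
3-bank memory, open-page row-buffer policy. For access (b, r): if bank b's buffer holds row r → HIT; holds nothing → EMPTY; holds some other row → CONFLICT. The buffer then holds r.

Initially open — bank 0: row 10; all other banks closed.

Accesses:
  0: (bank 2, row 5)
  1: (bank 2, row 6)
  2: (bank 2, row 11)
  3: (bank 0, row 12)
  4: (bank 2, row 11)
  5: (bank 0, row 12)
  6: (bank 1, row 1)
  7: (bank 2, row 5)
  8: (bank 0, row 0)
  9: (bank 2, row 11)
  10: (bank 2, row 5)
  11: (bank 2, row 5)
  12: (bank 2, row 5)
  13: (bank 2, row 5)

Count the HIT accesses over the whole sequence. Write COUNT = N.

COUNT = 5

step 0: bank2 None->5 [EMPTY]
step 1: bank2 5->6 [CONFLICT]
step 2: bank2 6->11 [CONFLICT]
step 3: bank0 10->12 [CONFLICT]
step 4: bank2 11->11 [HIT]
step 5: bank0 12->12 [HIT]
step 6: bank1 None->1 [EMPTY]
step 7: bank2 11->5 [CONFLICT]
step 8: bank0 12->0 [CONFLICT]
step 9: bank2 5->11 [CONFLICT]
step 10: bank2 11->5 [CONFLICT]
step 11: bank2 5->5 [HIT]
step 12: bank2 5->5 [HIT]
step 13: bank2 5->5 [HIT]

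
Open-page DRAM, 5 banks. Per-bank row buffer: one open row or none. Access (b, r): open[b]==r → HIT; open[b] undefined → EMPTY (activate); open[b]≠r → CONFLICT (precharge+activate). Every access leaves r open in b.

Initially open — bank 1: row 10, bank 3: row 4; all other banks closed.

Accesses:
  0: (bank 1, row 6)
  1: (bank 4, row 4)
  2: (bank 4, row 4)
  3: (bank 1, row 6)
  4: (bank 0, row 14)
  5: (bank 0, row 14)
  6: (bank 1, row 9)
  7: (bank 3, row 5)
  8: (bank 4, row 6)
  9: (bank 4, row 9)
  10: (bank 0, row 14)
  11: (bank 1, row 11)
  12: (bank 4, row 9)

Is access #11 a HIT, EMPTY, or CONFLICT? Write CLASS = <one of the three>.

CLASS = CONFLICT

step 0: bank1 10->6 [CONFLICT]
step 1: bank4 None->4 [EMPTY]
step 2: bank4 4->4 [HIT]
step 3: bank1 6->6 [HIT]
step 4: bank0 None->14 [EMPTY]
step 5: bank0 14->14 [HIT]
step 6: bank1 6->9 [CONFLICT]
step 7: bank3 4->5 [CONFLICT]
step 8: bank4 4->6 [CONFLICT]
step 9: bank4 6->9 [CONFLICT]
step 10: bank0 14->14 [HIT]
step 11: bank1 9->11 [CONFLICT]
step 12: bank4 9->9 [HIT]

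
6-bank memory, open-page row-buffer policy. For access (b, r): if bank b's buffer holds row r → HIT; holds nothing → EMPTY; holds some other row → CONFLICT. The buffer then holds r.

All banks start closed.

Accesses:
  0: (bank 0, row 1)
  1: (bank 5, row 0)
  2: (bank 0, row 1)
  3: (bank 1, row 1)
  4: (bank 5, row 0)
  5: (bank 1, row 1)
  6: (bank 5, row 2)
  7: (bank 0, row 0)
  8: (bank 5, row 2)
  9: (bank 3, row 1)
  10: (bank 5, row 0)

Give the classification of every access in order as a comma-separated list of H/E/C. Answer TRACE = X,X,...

0: bank 0 row 1 — prev None → EMPTY
1: bank 5 row 0 — prev None → EMPTY
2: bank 0 row 1 — prev 1 → HIT
3: bank 1 row 1 — prev None → EMPTY
4: bank 5 row 0 — prev 0 → HIT
5: bank 1 row 1 — prev 1 → HIT
6: bank 5 row 2 — prev 0 → CONFLICT
7: bank 0 row 0 — prev 1 → CONFLICT
8: bank 5 row 2 — prev 2 → HIT
9: bank 3 row 1 — prev None → EMPTY
10: bank 5 row 0 — prev 2 → CONFLICT

TRACE = E,E,H,E,H,H,C,C,H,E,C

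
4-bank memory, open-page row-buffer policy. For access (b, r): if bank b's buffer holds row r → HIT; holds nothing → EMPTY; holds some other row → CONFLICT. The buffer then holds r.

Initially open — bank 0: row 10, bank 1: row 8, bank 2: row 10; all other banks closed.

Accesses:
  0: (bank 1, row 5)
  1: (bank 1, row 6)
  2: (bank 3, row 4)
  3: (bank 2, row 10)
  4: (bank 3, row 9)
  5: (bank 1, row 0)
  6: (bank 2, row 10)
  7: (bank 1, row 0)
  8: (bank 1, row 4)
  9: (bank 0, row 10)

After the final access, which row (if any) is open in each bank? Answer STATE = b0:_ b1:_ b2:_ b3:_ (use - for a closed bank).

STATE = b0:10 b1:4 b2:10 b3:9

#0 (1,5) C  (was 8)
#1 (1,6) C  (was 5)
#2 (3,4) E
#3 (2,10) H  (was 10)
#4 (3,9) C  (was 4)
#5 (1,0) C  (was 6)
#6 (2,10) H  (was 10)
#7 (1,0) H  (was 0)
#8 (1,4) C  (was 0)
#9 (0,10) H  (was 10)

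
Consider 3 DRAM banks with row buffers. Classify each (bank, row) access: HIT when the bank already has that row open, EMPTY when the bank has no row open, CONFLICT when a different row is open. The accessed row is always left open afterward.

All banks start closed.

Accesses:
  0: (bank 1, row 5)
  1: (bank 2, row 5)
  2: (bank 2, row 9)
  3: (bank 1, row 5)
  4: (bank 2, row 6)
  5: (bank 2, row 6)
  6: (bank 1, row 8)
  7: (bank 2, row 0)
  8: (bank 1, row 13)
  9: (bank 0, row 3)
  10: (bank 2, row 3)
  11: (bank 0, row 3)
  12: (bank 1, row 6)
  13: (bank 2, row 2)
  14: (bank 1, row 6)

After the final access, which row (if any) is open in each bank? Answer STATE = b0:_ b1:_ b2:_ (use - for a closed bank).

  [0] b1 r5: no row ⇒ E
  [1] b2 r5: no row ⇒ E
  [2] b2 r9: had r5 ⇒ C
  [3] b1 r5: had r5 ⇒ H
  [4] b2 r6: had r9 ⇒ C
  [5] b2 r6: had r6 ⇒ H
  [6] b1 r8: had r5 ⇒ C
  [7] b2 r0: had r6 ⇒ C
  [8] b1 r13: had r8 ⇒ C
  [9] b0 r3: no row ⇒ E
  [10] b2 r3: had r0 ⇒ C
  [11] b0 r3: had r3 ⇒ H
  [12] b1 r6: had r13 ⇒ C
  [13] b2 r2: had r3 ⇒ C
  [14] b1 r6: had r6 ⇒ H

STATE = b0:3 b1:6 b2:2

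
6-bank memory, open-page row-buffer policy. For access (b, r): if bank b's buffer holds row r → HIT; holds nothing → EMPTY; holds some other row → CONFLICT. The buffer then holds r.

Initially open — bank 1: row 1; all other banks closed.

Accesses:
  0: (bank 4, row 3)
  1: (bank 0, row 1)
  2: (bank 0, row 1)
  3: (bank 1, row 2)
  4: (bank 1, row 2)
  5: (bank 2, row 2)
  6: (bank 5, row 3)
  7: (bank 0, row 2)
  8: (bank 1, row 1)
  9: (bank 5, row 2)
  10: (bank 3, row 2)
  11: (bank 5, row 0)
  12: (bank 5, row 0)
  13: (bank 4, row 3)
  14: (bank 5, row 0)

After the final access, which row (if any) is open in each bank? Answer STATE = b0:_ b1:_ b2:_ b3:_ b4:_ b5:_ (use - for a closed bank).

  [0] b4 r3: no row ⇒ E
  [1] b0 r1: no row ⇒ E
  [2] b0 r1: had r1 ⇒ H
  [3] b1 r2: had r1 ⇒ C
  [4] b1 r2: had r2 ⇒ H
  [5] b2 r2: no row ⇒ E
  [6] b5 r3: no row ⇒ E
  [7] b0 r2: had r1 ⇒ C
  [8] b1 r1: had r2 ⇒ C
  [9] b5 r2: had r3 ⇒ C
  [10] b3 r2: no row ⇒ E
  [11] b5 r0: had r2 ⇒ C
  [12] b5 r0: had r0 ⇒ H
  [13] b4 r3: had r3 ⇒ H
  [14] b5 r0: had r0 ⇒ H

STATE = b0:2 b1:1 b2:2 b3:2 b4:3 b5:0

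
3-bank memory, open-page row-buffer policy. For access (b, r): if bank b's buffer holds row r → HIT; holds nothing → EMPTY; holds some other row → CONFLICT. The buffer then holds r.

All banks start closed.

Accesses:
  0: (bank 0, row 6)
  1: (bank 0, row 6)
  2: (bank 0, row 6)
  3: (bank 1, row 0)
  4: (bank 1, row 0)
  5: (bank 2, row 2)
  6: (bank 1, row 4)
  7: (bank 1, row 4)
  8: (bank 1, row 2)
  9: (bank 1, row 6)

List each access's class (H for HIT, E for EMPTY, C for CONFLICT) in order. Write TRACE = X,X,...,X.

TRACE = E,H,H,E,H,E,C,H,C,C

0: bank 0 row 6 — prev None → EMPTY
1: bank 0 row 6 — prev 6 → HIT
2: bank 0 row 6 — prev 6 → HIT
3: bank 1 row 0 — prev None → EMPTY
4: bank 1 row 0 — prev 0 → HIT
5: bank 2 row 2 — prev None → EMPTY
6: bank 1 row 4 — prev 0 → CONFLICT
7: bank 1 row 4 — prev 4 → HIT
8: bank 1 row 2 — prev 4 → CONFLICT
9: bank 1 row 6 — prev 2 → CONFLICT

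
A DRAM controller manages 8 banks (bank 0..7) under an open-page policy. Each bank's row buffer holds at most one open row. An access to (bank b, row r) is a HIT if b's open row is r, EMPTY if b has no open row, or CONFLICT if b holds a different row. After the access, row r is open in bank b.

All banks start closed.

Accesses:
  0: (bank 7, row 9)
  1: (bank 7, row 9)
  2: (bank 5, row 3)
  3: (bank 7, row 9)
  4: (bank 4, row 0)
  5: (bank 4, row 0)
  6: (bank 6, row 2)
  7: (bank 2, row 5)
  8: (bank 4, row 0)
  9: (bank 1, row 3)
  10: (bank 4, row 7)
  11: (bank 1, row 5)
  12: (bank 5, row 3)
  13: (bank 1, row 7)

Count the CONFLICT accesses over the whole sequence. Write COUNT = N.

COUNT = 3

step 0: bank7 None->9 [EMPTY]
step 1: bank7 9->9 [HIT]
step 2: bank5 None->3 [EMPTY]
step 3: bank7 9->9 [HIT]
step 4: bank4 None->0 [EMPTY]
step 5: bank4 0->0 [HIT]
step 6: bank6 None->2 [EMPTY]
step 7: bank2 None->5 [EMPTY]
step 8: bank4 0->0 [HIT]
step 9: bank1 None->3 [EMPTY]
step 10: bank4 0->7 [CONFLICT]
step 11: bank1 3->5 [CONFLICT]
step 12: bank5 3->3 [HIT]
step 13: bank1 5->7 [CONFLICT]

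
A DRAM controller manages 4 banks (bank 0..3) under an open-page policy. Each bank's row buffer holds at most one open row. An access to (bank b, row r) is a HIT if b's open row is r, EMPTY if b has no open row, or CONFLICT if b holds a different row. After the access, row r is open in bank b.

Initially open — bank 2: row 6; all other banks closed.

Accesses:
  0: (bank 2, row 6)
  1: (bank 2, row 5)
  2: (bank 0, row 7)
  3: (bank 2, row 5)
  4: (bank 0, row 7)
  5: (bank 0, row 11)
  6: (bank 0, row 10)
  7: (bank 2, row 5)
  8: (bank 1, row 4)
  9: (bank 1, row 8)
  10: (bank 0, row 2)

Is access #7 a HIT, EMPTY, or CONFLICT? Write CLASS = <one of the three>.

  [0] b2 r6: had r6 ⇒ H
  [1] b2 r5: had r6 ⇒ C
  [2] b0 r7: no row ⇒ E
  [3] b2 r5: had r5 ⇒ H
  [4] b0 r7: had r7 ⇒ H
  [5] b0 r11: had r7 ⇒ C
  [6] b0 r10: had r11 ⇒ C
  [7] b2 r5: had r5 ⇒ H
  [8] b1 r4: no row ⇒ E
  [9] b1 r8: had r4 ⇒ C
  [10] b0 r2: had r10 ⇒ C

CLASS = HIT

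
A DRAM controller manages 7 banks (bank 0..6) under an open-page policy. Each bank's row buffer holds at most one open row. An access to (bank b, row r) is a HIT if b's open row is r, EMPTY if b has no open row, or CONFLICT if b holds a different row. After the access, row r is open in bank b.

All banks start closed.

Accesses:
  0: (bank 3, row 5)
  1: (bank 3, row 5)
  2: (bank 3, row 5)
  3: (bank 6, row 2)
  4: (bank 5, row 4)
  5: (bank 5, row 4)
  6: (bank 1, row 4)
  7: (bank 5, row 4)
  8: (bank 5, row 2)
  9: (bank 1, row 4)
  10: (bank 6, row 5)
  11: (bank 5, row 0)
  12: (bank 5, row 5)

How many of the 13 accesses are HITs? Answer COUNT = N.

COUNT = 5

#0 (3,5) E
#1 (3,5) H  (was 5)
#2 (3,5) H  (was 5)
#3 (6,2) E
#4 (5,4) E
#5 (5,4) H  (was 4)
#6 (1,4) E
#7 (5,4) H  (was 4)
#8 (5,2) C  (was 4)
#9 (1,4) H  (was 4)
#10 (6,5) C  (was 2)
#11 (5,0) C  (was 2)
#12 (5,5) C  (was 0)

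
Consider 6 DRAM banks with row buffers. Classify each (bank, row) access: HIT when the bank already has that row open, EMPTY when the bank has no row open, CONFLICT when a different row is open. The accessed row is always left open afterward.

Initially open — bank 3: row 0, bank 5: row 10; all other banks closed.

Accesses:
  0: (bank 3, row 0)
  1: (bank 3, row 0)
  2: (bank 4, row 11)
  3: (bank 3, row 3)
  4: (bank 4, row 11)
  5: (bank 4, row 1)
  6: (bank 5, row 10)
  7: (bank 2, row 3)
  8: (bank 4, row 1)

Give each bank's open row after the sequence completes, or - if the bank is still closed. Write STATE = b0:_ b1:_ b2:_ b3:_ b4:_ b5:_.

#0 (3,0) H  (was 0)
#1 (3,0) H  (was 0)
#2 (4,11) E
#3 (3,3) C  (was 0)
#4 (4,11) H  (was 11)
#5 (4,1) C  (was 11)
#6 (5,10) H  (was 10)
#7 (2,3) E
#8 (4,1) H  (was 1)

STATE = b0:- b1:- b2:3 b3:3 b4:1 b5:10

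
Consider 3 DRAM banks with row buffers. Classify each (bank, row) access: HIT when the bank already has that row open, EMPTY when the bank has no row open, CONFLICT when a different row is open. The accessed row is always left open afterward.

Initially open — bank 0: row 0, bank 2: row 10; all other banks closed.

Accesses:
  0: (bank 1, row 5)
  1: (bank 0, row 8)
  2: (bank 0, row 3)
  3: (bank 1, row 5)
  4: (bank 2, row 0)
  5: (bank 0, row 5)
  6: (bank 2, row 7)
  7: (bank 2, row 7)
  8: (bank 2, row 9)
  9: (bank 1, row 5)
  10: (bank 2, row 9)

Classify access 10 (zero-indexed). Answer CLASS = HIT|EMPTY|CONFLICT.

#0 (1,5) E
#1 (0,8) C  (was 0)
#2 (0,3) C  (was 8)
#3 (1,5) H  (was 5)
#4 (2,0) C  (was 10)
#5 (0,5) C  (was 3)
#6 (2,7) C  (was 0)
#7 (2,7) H  (was 7)
#8 (2,9) C  (was 7)
#9 (1,5) H  (was 5)
#10 (2,9) H  (was 9)

CLASS = HIT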